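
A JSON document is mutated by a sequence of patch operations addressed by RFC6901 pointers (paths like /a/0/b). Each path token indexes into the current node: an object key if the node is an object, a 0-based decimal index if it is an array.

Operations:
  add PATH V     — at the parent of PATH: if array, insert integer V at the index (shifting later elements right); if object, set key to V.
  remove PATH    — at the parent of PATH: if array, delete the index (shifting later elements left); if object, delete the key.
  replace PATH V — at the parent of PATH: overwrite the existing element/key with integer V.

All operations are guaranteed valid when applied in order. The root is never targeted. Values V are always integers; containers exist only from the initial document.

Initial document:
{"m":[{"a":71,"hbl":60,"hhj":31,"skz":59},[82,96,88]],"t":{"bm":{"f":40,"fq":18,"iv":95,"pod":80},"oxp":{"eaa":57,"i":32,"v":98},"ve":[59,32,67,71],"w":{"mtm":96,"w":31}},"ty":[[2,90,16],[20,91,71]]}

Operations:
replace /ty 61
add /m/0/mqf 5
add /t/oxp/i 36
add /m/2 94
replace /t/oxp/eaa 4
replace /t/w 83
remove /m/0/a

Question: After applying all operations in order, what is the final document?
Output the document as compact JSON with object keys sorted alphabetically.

Answer: {"m":[{"hbl":60,"hhj":31,"mqf":5,"skz":59},[82,96,88],94],"t":{"bm":{"f":40,"fq":18,"iv":95,"pod":80},"oxp":{"eaa":4,"i":36,"v":98},"ve":[59,32,67,71],"w":83},"ty":61}

Derivation:
After op 1 (replace /ty 61): {"m":[{"a":71,"hbl":60,"hhj":31,"skz":59},[82,96,88]],"t":{"bm":{"f":40,"fq":18,"iv":95,"pod":80},"oxp":{"eaa":57,"i":32,"v":98},"ve":[59,32,67,71],"w":{"mtm":96,"w":31}},"ty":61}
After op 2 (add /m/0/mqf 5): {"m":[{"a":71,"hbl":60,"hhj":31,"mqf":5,"skz":59},[82,96,88]],"t":{"bm":{"f":40,"fq":18,"iv":95,"pod":80},"oxp":{"eaa":57,"i":32,"v":98},"ve":[59,32,67,71],"w":{"mtm":96,"w":31}},"ty":61}
After op 3 (add /t/oxp/i 36): {"m":[{"a":71,"hbl":60,"hhj":31,"mqf":5,"skz":59},[82,96,88]],"t":{"bm":{"f":40,"fq":18,"iv":95,"pod":80},"oxp":{"eaa":57,"i":36,"v":98},"ve":[59,32,67,71],"w":{"mtm":96,"w":31}},"ty":61}
After op 4 (add /m/2 94): {"m":[{"a":71,"hbl":60,"hhj":31,"mqf":5,"skz":59},[82,96,88],94],"t":{"bm":{"f":40,"fq":18,"iv":95,"pod":80},"oxp":{"eaa":57,"i":36,"v":98},"ve":[59,32,67,71],"w":{"mtm":96,"w":31}},"ty":61}
After op 5 (replace /t/oxp/eaa 4): {"m":[{"a":71,"hbl":60,"hhj":31,"mqf":5,"skz":59},[82,96,88],94],"t":{"bm":{"f":40,"fq":18,"iv":95,"pod":80},"oxp":{"eaa":4,"i":36,"v":98},"ve":[59,32,67,71],"w":{"mtm":96,"w":31}},"ty":61}
After op 6 (replace /t/w 83): {"m":[{"a":71,"hbl":60,"hhj":31,"mqf":5,"skz":59},[82,96,88],94],"t":{"bm":{"f":40,"fq":18,"iv":95,"pod":80},"oxp":{"eaa":4,"i":36,"v":98},"ve":[59,32,67,71],"w":83},"ty":61}
After op 7 (remove /m/0/a): {"m":[{"hbl":60,"hhj":31,"mqf":5,"skz":59},[82,96,88],94],"t":{"bm":{"f":40,"fq":18,"iv":95,"pod":80},"oxp":{"eaa":4,"i":36,"v":98},"ve":[59,32,67,71],"w":83},"ty":61}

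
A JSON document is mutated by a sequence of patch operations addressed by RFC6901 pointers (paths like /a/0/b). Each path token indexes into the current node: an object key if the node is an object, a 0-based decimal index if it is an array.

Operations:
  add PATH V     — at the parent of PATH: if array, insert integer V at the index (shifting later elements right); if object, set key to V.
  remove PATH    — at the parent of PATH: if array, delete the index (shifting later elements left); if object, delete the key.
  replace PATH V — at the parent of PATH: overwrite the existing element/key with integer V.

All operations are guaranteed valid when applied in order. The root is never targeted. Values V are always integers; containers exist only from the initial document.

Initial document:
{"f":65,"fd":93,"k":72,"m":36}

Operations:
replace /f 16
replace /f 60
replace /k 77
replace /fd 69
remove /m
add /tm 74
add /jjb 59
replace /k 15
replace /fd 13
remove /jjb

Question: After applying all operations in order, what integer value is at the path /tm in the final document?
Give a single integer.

Answer: 74

Derivation:
After op 1 (replace /f 16): {"f":16,"fd":93,"k":72,"m":36}
After op 2 (replace /f 60): {"f":60,"fd":93,"k":72,"m":36}
After op 3 (replace /k 77): {"f":60,"fd":93,"k":77,"m":36}
After op 4 (replace /fd 69): {"f":60,"fd":69,"k":77,"m":36}
After op 5 (remove /m): {"f":60,"fd":69,"k":77}
After op 6 (add /tm 74): {"f":60,"fd":69,"k":77,"tm":74}
After op 7 (add /jjb 59): {"f":60,"fd":69,"jjb":59,"k":77,"tm":74}
After op 8 (replace /k 15): {"f":60,"fd":69,"jjb":59,"k":15,"tm":74}
After op 9 (replace /fd 13): {"f":60,"fd":13,"jjb":59,"k":15,"tm":74}
After op 10 (remove /jjb): {"f":60,"fd":13,"k":15,"tm":74}
Value at /tm: 74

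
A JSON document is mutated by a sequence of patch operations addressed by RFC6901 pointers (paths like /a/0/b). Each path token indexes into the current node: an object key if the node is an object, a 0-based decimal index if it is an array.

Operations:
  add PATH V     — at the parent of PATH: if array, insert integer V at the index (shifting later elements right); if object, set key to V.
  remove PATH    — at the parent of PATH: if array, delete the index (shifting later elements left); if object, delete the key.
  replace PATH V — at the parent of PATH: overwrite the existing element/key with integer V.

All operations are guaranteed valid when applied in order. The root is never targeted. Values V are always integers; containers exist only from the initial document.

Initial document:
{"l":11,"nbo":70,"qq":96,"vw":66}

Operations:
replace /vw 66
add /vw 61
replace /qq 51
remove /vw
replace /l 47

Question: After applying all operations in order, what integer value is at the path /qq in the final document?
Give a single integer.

After op 1 (replace /vw 66): {"l":11,"nbo":70,"qq":96,"vw":66}
After op 2 (add /vw 61): {"l":11,"nbo":70,"qq":96,"vw":61}
After op 3 (replace /qq 51): {"l":11,"nbo":70,"qq":51,"vw":61}
After op 4 (remove /vw): {"l":11,"nbo":70,"qq":51}
After op 5 (replace /l 47): {"l":47,"nbo":70,"qq":51}
Value at /qq: 51

Answer: 51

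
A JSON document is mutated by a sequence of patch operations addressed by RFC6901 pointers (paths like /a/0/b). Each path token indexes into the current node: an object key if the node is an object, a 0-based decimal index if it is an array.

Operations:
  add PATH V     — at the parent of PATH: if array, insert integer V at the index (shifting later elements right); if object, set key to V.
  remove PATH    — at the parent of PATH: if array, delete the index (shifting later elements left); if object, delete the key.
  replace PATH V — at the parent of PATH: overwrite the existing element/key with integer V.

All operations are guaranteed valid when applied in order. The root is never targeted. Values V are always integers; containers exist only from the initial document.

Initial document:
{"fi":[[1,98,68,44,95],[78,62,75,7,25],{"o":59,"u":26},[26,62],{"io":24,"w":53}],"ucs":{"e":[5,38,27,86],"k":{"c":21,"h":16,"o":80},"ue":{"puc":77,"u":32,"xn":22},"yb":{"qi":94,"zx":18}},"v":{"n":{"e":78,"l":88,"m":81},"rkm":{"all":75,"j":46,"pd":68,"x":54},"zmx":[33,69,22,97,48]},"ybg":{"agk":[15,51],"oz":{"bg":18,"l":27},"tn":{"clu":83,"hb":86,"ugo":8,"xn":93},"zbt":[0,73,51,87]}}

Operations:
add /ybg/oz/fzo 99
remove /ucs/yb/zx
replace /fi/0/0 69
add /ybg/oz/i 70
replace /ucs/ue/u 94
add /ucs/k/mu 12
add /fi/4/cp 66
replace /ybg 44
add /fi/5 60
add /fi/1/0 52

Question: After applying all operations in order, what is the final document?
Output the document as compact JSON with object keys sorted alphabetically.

After op 1 (add /ybg/oz/fzo 99): {"fi":[[1,98,68,44,95],[78,62,75,7,25],{"o":59,"u":26},[26,62],{"io":24,"w":53}],"ucs":{"e":[5,38,27,86],"k":{"c":21,"h":16,"o":80},"ue":{"puc":77,"u":32,"xn":22},"yb":{"qi":94,"zx":18}},"v":{"n":{"e":78,"l":88,"m":81},"rkm":{"all":75,"j":46,"pd":68,"x":54},"zmx":[33,69,22,97,48]},"ybg":{"agk":[15,51],"oz":{"bg":18,"fzo":99,"l":27},"tn":{"clu":83,"hb":86,"ugo":8,"xn":93},"zbt":[0,73,51,87]}}
After op 2 (remove /ucs/yb/zx): {"fi":[[1,98,68,44,95],[78,62,75,7,25],{"o":59,"u":26},[26,62],{"io":24,"w":53}],"ucs":{"e":[5,38,27,86],"k":{"c":21,"h":16,"o":80},"ue":{"puc":77,"u":32,"xn":22},"yb":{"qi":94}},"v":{"n":{"e":78,"l":88,"m":81},"rkm":{"all":75,"j":46,"pd":68,"x":54},"zmx":[33,69,22,97,48]},"ybg":{"agk":[15,51],"oz":{"bg":18,"fzo":99,"l":27},"tn":{"clu":83,"hb":86,"ugo":8,"xn":93},"zbt":[0,73,51,87]}}
After op 3 (replace /fi/0/0 69): {"fi":[[69,98,68,44,95],[78,62,75,7,25],{"o":59,"u":26},[26,62],{"io":24,"w":53}],"ucs":{"e":[5,38,27,86],"k":{"c":21,"h":16,"o":80},"ue":{"puc":77,"u":32,"xn":22},"yb":{"qi":94}},"v":{"n":{"e":78,"l":88,"m":81},"rkm":{"all":75,"j":46,"pd":68,"x":54},"zmx":[33,69,22,97,48]},"ybg":{"agk":[15,51],"oz":{"bg":18,"fzo":99,"l":27},"tn":{"clu":83,"hb":86,"ugo":8,"xn":93},"zbt":[0,73,51,87]}}
After op 4 (add /ybg/oz/i 70): {"fi":[[69,98,68,44,95],[78,62,75,7,25],{"o":59,"u":26},[26,62],{"io":24,"w":53}],"ucs":{"e":[5,38,27,86],"k":{"c":21,"h":16,"o":80},"ue":{"puc":77,"u":32,"xn":22},"yb":{"qi":94}},"v":{"n":{"e":78,"l":88,"m":81},"rkm":{"all":75,"j":46,"pd":68,"x":54},"zmx":[33,69,22,97,48]},"ybg":{"agk":[15,51],"oz":{"bg":18,"fzo":99,"i":70,"l":27},"tn":{"clu":83,"hb":86,"ugo":8,"xn":93},"zbt":[0,73,51,87]}}
After op 5 (replace /ucs/ue/u 94): {"fi":[[69,98,68,44,95],[78,62,75,7,25],{"o":59,"u":26},[26,62],{"io":24,"w":53}],"ucs":{"e":[5,38,27,86],"k":{"c":21,"h":16,"o":80},"ue":{"puc":77,"u":94,"xn":22},"yb":{"qi":94}},"v":{"n":{"e":78,"l":88,"m":81},"rkm":{"all":75,"j":46,"pd":68,"x":54},"zmx":[33,69,22,97,48]},"ybg":{"agk":[15,51],"oz":{"bg":18,"fzo":99,"i":70,"l":27},"tn":{"clu":83,"hb":86,"ugo":8,"xn":93},"zbt":[0,73,51,87]}}
After op 6 (add /ucs/k/mu 12): {"fi":[[69,98,68,44,95],[78,62,75,7,25],{"o":59,"u":26},[26,62],{"io":24,"w":53}],"ucs":{"e":[5,38,27,86],"k":{"c":21,"h":16,"mu":12,"o":80},"ue":{"puc":77,"u":94,"xn":22},"yb":{"qi":94}},"v":{"n":{"e":78,"l":88,"m":81},"rkm":{"all":75,"j":46,"pd":68,"x":54},"zmx":[33,69,22,97,48]},"ybg":{"agk":[15,51],"oz":{"bg":18,"fzo":99,"i":70,"l":27},"tn":{"clu":83,"hb":86,"ugo":8,"xn":93},"zbt":[0,73,51,87]}}
After op 7 (add /fi/4/cp 66): {"fi":[[69,98,68,44,95],[78,62,75,7,25],{"o":59,"u":26},[26,62],{"cp":66,"io":24,"w":53}],"ucs":{"e":[5,38,27,86],"k":{"c":21,"h":16,"mu":12,"o":80},"ue":{"puc":77,"u":94,"xn":22},"yb":{"qi":94}},"v":{"n":{"e":78,"l":88,"m":81},"rkm":{"all":75,"j":46,"pd":68,"x":54},"zmx":[33,69,22,97,48]},"ybg":{"agk":[15,51],"oz":{"bg":18,"fzo":99,"i":70,"l":27},"tn":{"clu":83,"hb":86,"ugo":8,"xn":93},"zbt":[0,73,51,87]}}
After op 8 (replace /ybg 44): {"fi":[[69,98,68,44,95],[78,62,75,7,25],{"o":59,"u":26},[26,62],{"cp":66,"io":24,"w":53}],"ucs":{"e":[5,38,27,86],"k":{"c":21,"h":16,"mu":12,"o":80},"ue":{"puc":77,"u":94,"xn":22},"yb":{"qi":94}},"v":{"n":{"e":78,"l":88,"m":81},"rkm":{"all":75,"j":46,"pd":68,"x":54},"zmx":[33,69,22,97,48]},"ybg":44}
After op 9 (add /fi/5 60): {"fi":[[69,98,68,44,95],[78,62,75,7,25],{"o":59,"u":26},[26,62],{"cp":66,"io":24,"w":53},60],"ucs":{"e":[5,38,27,86],"k":{"c":21,"h":16,"mu":12,"o":80},"ue":{"puc":77,"u":94,"xn":22},"yb":{"qi":94}},"v":{"n":{"e":78,"l":88,"m":81},"rkm":{"all":75,"j":46,"pd":68,"x":54},"zmx":[33,69,22,97,48]},"ybg":44}
After op 10 (add /fi/1/0 52): {"fi":[[69,98,68,44,95],[52,78,62,75,7,25],{"o":59,"u":26},[26,62],{"cp":66,"io":24,"w":53},60],"ucs":{"e":[5,38,27,86],"k":{"c":21,"h":16,"mu":12,"o":80},"ue":{"puc":77,"u":94,"xn":22},"yb":{"qi":94}},"v":{"n":{"e":78,"l":88,"m":81},"rkm":{"all":75,"j":46,"pd":68,"x":54},"zmx":[33,69,22,97,48]},"ybg":44}

Answer: {"fi":[[69,98,68,44,95],[52,78,62,75,7,25],{"o":59,"u":26},[26,62],{"cp":66,"io":24,"w":53},60],"ucs":{"e":[5,38,27,86],"k":{"c":21,"h":16,"mu":12,"o":80},"ue":{"puc":77,"u":94,"xn":22},"yb":{"qi":94}},"v":{"n":{"e":78,"l":88,"m":81},"rkm":{"all":75,"j":46,"pd":68,"x":54},"zmx":[33,69,22,97,48]},"ybg":44}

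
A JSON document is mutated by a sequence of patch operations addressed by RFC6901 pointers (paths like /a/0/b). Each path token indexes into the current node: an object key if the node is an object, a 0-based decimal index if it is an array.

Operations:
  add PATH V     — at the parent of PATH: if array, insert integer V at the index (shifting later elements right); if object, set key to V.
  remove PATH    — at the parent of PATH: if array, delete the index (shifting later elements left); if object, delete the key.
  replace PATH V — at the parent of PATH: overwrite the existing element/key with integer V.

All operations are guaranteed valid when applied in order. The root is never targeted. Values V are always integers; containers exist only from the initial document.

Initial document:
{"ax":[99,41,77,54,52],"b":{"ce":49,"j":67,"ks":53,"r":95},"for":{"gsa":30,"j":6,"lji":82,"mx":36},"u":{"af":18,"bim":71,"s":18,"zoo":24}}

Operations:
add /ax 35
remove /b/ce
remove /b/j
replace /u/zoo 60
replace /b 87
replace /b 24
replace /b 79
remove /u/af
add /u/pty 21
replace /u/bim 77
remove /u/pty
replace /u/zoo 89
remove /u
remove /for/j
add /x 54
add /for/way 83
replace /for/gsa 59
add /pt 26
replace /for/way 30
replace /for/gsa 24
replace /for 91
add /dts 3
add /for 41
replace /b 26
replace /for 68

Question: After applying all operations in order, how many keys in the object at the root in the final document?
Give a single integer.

Answer: 6

Derivation:
After op 1 (add /ax 35): {"ax":35,"b":{"ce":49,"j":67,"ks":53,"r":95},"for":{"gsa":30,"j":6,"lji":82,"mx":36},"u":{"af":18,"bim":71,"s":18,"zoo":24}}
After op 2 (remove /b/ce): {"ax":35,"b":{"j":67,"ks":53,"r":95},"for":{"gsa":30,"j":6,"lji":82,"mx":36},"u":{"af":18,"bim":71,"s":18,"zoo":24}}
After op 3 (remove /b/j): {"ax":35,"b":{"ks":53,"r":95},"for":{"gsa":30,"j":6,"lji":82,"mx":36},"u":{"af":18,"bim":71,"s":18,"zoo":24}}
After op 4 (replace /u/zoo 60): {"ax":35,"b":{"ks":53,"r":95},"for":{"gsa":30,"j":6,"lji":82,"mx":36},"u":{"af":18,"bim":71,"s":18,"zoo":60}}
After op 5 (replace /b 87): {"ax":35,"b":87,"for":{"gsa":30,"j":6,"lji":82,"mx":36},"u":{"af":18,"bim":71,"s":18,"zoo":60}}
After op 6 (replace /b 24): {"ax":35,"b":24,"for":{"gsa":30,"j":6,"lji":82,"mx":36},"u":{"af":18,"bim":71,"s":18,"zoo":60}}
After op 7 (replace /b 79): {"ax":35,"b":79,"for":{"gsa":30,"j":6,"lji":82,"mx":36},"u":{"af":18,"bim":71,"s":18,"zoo":60}}
After op 8 (remove /u/af): {"ax":35,"b":79,"for":{"gsa":30,"j":6,"lji":82,"mx":36},"u":{"bim":71,"s":18,"zoo":60}}
After op 9 (add /u/pty 21): {"ax":35,"b":79,"for":{"gsa":30,"j":6,"lji":82,"mx":36},"u":{"bim":71,"pty":21,"s":18,"zoo":60}}
After op 10 (replace /u/bim 77): {"ax":35,"b":79,"for":{"gsa":30,"j":6,"lji":82,"mx":36},"u":{"bim":77,"pty":21,"s":18,"zoo":60}}
After op 11 (remove /u/pty): {"ax":35,"b":79,"for":{"gsa":30,"j":6,"lji":82,"mx":36},"u":{"bim":77,"s":18,"zoo":60}}
After op 12 (replace /u/zoo 89): {"ax":35,"b":79,"for":{"gsa":30,"j":6,"lji":82,"mx":36},"u":{"bim":77,"s":18,"zoo":89}}
After op 13 (remove /u): {"ax":35,"b":79,"for":{"gsa":30,"j":6,"lji":82,"mx":36}}
After op 14 (remove /for/j): {"ax":35,"b":79,"for":{"gsa":30,"lji":82,"mx":36}}
After op 15 (add /x 54): {"ax":35,"b":79,"for":{"gsa":30,"lji":82,"mx":36},"x":54}
After op 16 (add /for/way 83): {"ax":35,"b":79,"for":{"gsa":30,"lji":82,"mx":36,"way":83},"x":54}
After op 17 (replace /for/gsa 59): {"ax":35,"b":79,"for":{"gsa":59,"lji":82,"mx":36,"way":83},"x":54}
After op 18 (add /pt 26): {"ax":35,"b":79,"for":{"gsa":59,"lji":82,"mx":36,"way":83},"pt":26,"x":54}
After op 19 (replace /for/way 30): {"ax":35,"b":79,"for":{"gsa":59,"lji":82,"mx":36,"way":30},"pt":26,"x":54}
After op 20 (replace /for/gsa 24): {"ax":35,"b":79,"for":{"gsa":24,"lji":82,"mx":36,"way":30},"pt":26,"x":54}
After op 21 (replace /for 91): {"ax":35,"b":79,"for":91,"pt":26,"x":54}
After op 22 (add /dts 3): {"ax":35,"b":79,"dts":3,"for":91,"pt":26,"x":54}
After op 23 (add /for 41): {"ax":35,"b":79,"dts":3,"for":41,"pt":26,"x":54}
After op 24 (replace /b 26): {"ax":35,"b":26,"dts":3,"for":41,"pt":26,"x":54}
After op 25 (replace /for 68): {"ax":35,"b":26,"dts":3,"for":68,"pt":26,"x":54}
Size at the root: 6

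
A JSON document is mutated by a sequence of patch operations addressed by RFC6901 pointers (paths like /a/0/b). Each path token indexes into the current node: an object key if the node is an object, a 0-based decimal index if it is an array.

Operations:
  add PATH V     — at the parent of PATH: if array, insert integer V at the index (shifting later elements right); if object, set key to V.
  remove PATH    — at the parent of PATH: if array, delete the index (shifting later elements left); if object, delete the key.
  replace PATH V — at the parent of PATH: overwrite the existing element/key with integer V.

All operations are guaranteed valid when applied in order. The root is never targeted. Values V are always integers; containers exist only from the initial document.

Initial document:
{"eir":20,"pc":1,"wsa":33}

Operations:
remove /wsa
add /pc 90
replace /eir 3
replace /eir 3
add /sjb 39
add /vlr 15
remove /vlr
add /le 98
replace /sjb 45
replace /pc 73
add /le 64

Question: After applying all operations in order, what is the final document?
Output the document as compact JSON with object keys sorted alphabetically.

Answer: {"eir":3,"le":64,"pc":73,"sjb":45}

Derivation:
After op 1 (remove /wsa): {"eir":20,"pc":1}
After op 2 (add /pc 90): {"eir":20,"pc":90}
After op 3 (replace /eir 3): {"eir":3,"pc":90}
After op 4 (replace /eir 3): {"eir":3,"pc":90}
After op 5 (add /sjb 39): {"eir":3,"pc":90,"sjb":39}
After op 6 (add /vlr 15): {"eir":3,"pc":90,"sjb":39,"vlr":15}
After op 7 (remove /vlr): {"eir":3,"pc":90,"sjb":39}
After op 8 (add /le 98): {"eir":3,"le":98,"pc":90,"sjb":39}
After op 9 (replace /sjb 45): {"eir":3,"le":98,"pc":90,"sjb":45}
After op 10 (replace /pc 73): {"eir":3,"le":98,"pc":73,"sjb":45}
After op 11 (add /le 64): {"eir":3,"le":64,"pc":73,"sjb":45}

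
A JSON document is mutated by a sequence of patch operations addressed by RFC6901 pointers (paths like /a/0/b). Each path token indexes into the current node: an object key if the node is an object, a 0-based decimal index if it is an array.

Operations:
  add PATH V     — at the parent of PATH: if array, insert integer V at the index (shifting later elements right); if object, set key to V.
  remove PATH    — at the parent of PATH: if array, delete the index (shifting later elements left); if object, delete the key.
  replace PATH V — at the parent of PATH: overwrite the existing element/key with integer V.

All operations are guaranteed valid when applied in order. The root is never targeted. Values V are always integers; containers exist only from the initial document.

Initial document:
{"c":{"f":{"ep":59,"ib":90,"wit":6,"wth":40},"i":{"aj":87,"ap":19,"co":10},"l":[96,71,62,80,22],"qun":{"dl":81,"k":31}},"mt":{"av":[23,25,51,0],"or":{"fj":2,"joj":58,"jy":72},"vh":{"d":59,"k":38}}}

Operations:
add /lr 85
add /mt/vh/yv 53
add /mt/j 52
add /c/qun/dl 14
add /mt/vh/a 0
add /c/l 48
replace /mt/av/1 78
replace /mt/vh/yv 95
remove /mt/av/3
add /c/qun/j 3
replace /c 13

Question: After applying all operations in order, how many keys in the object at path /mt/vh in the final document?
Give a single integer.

After op 1 (add /lr 85): {"c":{"f":{"ep":59,"ib":90,"wit":6,"wth":40},"i":{"aj":87,"ap":19,"co":10},"l":[96,71,62,80,22],"qun":{"dl":81,"k":31}},"lr":85,"mt":{"av":[23,25,51,0],"or":{"fj":2,"joj":58,"jy":72},"vh":{"d":59,"k":38}}}
After op 2 (add /mt/vh/yv 53): {"c":{"f":{"ep":59,"ib":90,"wit":6,"wth":40},"i":{"aj":87,"ap":19,"co":10},"l":[96,71,62,80,22],"qun":{"dl":81,"k":31}},"lr":85,"mt":{"av":[23,25,51,0],"or":{"fj":2,"joj":58,"jy":72},"vh":{"d":59,"k":38,"yv":53}}}
After op 3 (add /mt/j 52): {"c":{"f":{"ep":59,"ib":90,"wit":6,"wth":40},"i":{"aj":87,"ap":19,"co":10},"l":[96,71,62,80,22],"qun":{"dl":81,"k":31}},"lr":85,"mt":{"av":[23,25,51,0],"j":52,"or":{"fj":2,"joj":58,"jy":72},"vh":{"d":59,"k":38,"yv":53}}}
After op 4 (add /c/qun/dl 14): {"c":{"f":{"ep":59,"ib":90,"wit":6,"wth":40},"i":{"aj":87,"ap":19,"co":10},"l":[96,71,62,80,22],"qun":{"dl":14,"k":31}},"lr":85,"mt":{"av":[23,25,51,0],"j":52,"or":{"fj":2,"joj":58,"jy":72},"vh":{"d":59,"k":38,"yv":53}}}
After op 5 (add /mt/vh/a 0): {"c":{"f":{"ep":59,"ib":90,"wit":6,"wth":40},"i":{"aj":87,"ap":19,"co":10},"l":[96,71,62,80,22],"qun":{"dl":14,"k":31}},"lr":85,"mt":{"av":[23,25,51,0],"j":52,"or":{"fj":2,"joj":58,"jy":72},"vh":{"a":0,"d":59,"k":38,"yv":53}}}
After op 6 (add /c/l 48): {"c":{"f":{"ep":59,"ib":90,"wit":6,"wth":40},"i":{"aj":87,"ap":19,"co":10},"l":48,"qun":{"dl":14,"k":31}},"lr":85,"mt":{"av":[23,25,51,0],"j":52,"or":{"fj":2,"joj":58,"jy":72},"vh":{"a":0,"d":59,"k":38,"yv":53}}}
After op 7 (replace /mt/av/1 78): {"c":{"f":{"ep":59,"ib":90,"wit":6,"wth":40},"i":{"aj":87,"ap":19,"co":10},"l":48,"qun":{"dl":14,"k":31}},"lr":85,"mt":{"av":[23,78,51,0],"j":52,"or":{"fj":2,"joj":58,"jy":72},"vh":{"a":0,"d":59,"k":38,"yv":53}}}
After op 8 (replace /mt/vh/yv 95): {"c":{"f":{"ep":59,"ib":90,"wit":6,"wth":40},"i":{"aj":87,"ap":19,"co":10},"l":48,"qun":{"dl":14,"k":31}},"lr":85,"mt":{"av":[23,78,51,0],"j":52,"or":{"fj":2,"joj":58,"jy":72},"vh":{"a":0,"d":59,"k":38,"yv":95}}}
After op 9 (remove /mt/av/3): {"c":{"f":{"ep":59,"ib":90,"wit":6,"wth":40},"i":{"aj":87,"ap":19,"co":10},"l":48,"qun":{"dl":14,"k":31}},"lr":85,"mt":{"av":[23,78,51],"j":52,"or":{"fj":2,"joj":58,"jy":72},"vh":{"a":0,"d":59,"k":38,"yv":95}}}
After op 10 (add /c/qun/j 3): {"c":{"f":{"ep":59,"ib":90,"wit":6,"wth":40},"i":{"aj":87,"ap":19,"co":10},"l":48,"qun":{"dl":14,"j":3,"k":31}},"lr":85,"mt":{"av":[23,78,51],"j":52,"or":{"fj":2,"joj":58,"jy":72},"vh":{"a":0,"d":59,"k":38,"yv":95}}}
After op 11 (replace /c 13): {"c":13,"lr":85,"mt":{"av":[23,78,51],"j":52,"or":{"fj":2,"joj":58,"jy":72},"vh":{"a":0,"d":59,"k":38,"yv":95}}}
Size at path /mt/vh: 4

Answer: 4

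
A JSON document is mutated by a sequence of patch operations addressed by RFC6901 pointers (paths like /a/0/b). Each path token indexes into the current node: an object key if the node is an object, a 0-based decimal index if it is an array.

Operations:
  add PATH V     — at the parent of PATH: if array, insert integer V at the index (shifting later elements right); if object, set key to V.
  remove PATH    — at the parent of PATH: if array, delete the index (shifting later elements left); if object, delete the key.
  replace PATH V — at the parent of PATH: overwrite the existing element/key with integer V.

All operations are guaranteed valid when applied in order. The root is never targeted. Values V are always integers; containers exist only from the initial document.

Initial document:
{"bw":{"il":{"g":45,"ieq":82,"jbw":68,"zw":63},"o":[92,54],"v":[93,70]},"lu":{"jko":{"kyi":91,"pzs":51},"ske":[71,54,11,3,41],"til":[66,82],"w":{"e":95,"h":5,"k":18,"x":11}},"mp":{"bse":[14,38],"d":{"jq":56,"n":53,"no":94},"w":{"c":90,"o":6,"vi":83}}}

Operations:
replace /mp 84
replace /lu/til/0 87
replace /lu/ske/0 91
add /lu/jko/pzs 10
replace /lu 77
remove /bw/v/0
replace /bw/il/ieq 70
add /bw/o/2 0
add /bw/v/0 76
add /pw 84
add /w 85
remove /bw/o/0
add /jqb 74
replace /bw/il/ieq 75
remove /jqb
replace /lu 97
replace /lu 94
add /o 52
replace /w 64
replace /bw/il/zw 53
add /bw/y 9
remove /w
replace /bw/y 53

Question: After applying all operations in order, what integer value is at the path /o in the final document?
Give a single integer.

After op 1 (replace /mp 84): {"bw":{"il":{"g":45,"ieq":82,"jbw":68,"zw":63},"o":[92,54],"v":[93,70]},"lu":{"jko":{"kyi":91,"pzs":51},"ske":[71,54,11,3,41],"til":[66,82],"w":{"e":95,"h":5,"k":18,"x":11}},"mp":84}
After op 2 (replace /lu/til/0 87): {"bw":{"il":{"g":45,"ieq":82,"jbw":68,"zw":63},"o":[92,54],"v":[93,70]},"lu":{"jko":{"kyi":91,"pzs":51},"ske":[71,54,11,3,41],"til":[87,82],"w":{"e":95,"h":5,"k":18,"x":11}},"mp":84}
After op 3 (replace /lu/ske/0 91): {"bw":{"il":{"g":45,"ieq":82,"jbw":68,"zw":63},"o":[92,54],"v":[93,70]},"lu":{"jko":{"kyi":91,"pzs":51},"ske":[91,54,11,3,41],"til":[87,82],"w":{"e":95,"h":5,"k":18,"x":11}},"mp":84}
After op 4 (add /lu/jko/pzs 10): {"bw":{"il":{"g":45,"ieq":82,"jbw":68,"zw":63},"o":[92,54],"v":[93,70]},"lu":{"jko":{"kyi":91,"pzs":10},"ske":[91,54,11,3,41],"til":[87,82],"w":{"e":95,"h":5,"k":18,"x":11}},"mp":84}
After op 5 (replace /lu 77): {"bw":{"il":{"g":45,"ieq":82,"jbw":68,"zw":63},"o":[92,54],"v":[93,70]},"lu":77,"mp":84}
After op 6 (remove /bw/v/0): {"bw":{"il":{"g":45,"ieq":82,"jbw":68,"zw":63},"o":[92,54],"v":[70]},"lu":77,"mp":84}
After op 7 (replace /bw/il/ieq 70): {"bw":{"il":{"g":45,"ieq":70,"jbw":68,"zw":63},"o":[92,54],"v":[70]},"lu":77,"mp":84}
After op 8 (add /bw/o/2 0): {"bw":{"il":{"g":45,"ieq":70,"jbw":68,"zw":63},"o":[92,54,0],"v":[70]},"lu":77,"mp":84}
After op 9 (add /bw/v/0 76): {"bw":{"il":{"g":45,"ieq":70,"jbw":68,"zw":63},"o":[92,54,0],"v":[76,70]},"lu":77,"mp":84}
After op 10 (add /pw 84): {"bw":{"il":{"g":45,"ieq":70,"jbw":68,"zw":63},"o":[92,54,0],"v":[76,70]},"lu":77,"mp":84,"pw":84}
After op 11 (add /w 85): {"bw":{"il":{"g":45,"ieq":70,"jbw":68,"zw":63},"o":[92,54,0],"v":[76,70]},"lu":77,"mp":84,"pw":84,"w":85}
After op 12 (remove /bw/o/0): {"bw":{"il":{"g":45,"ieq":70,"jbw":68,"zw":63},"o":[54,0],"v":[76,70]},"lu":77,"mp":84,"pw":84,"w":85}
After op 13 (add /jqb 74): {"bw":{"il":{"g":45,"ieq":70,"jbw":68,"zw":63},"o":[54,0],"v":[76,70]},"jqb":74,"lu":77,"mp":84,"pw":84,"w":85}
After op 14 (replace /bw/il/ieq 75): {"bw":{"il":{"g":45,"ieq":75,"jbw":68,"zw":63},"o":[54,0],"v":[76,70]},"jqb":74,"lu":77,"mp":84,"pw":84,"w":85}
After op 15 (remove /jqb): {"bw":{"il":{"g":45,"ieq":75,"jbw":68,"zw":63},"o":[54,0],"v":[76,70]},"lu":77,"mp":84,"pw":84,"w":85}
After op 16 (replace /lu 97): {"bw":{"il":{"g":45,"ieq":75,"jbw":68,"zw":63},"o":[54,0],"v":[76,70]},"lu":97,"mp":84,"pw":84,"w":85}
After op 17 (replace /lu 94): {"bw":{"il":{"g":45,"ieq":75,"jbw":68,"zw":63},"o":[54,0],"v":[76,70]},"lu":94,"mp":84,"pw":84,"w":85}
After op 18 (add /o 52): {"bw":{"il":{"g":45,"ieq":75,"jbw":68,"zw":63},"o":[54,0],"v":[76,70]},"lu":94,"mp":84,"o":52,"pw":84,"w":85}
After op 19 (replace /w 64): {"bw":{"il":{"g":45,"ieq":75,"jbw":68,"zw":63},"o":[54,0],"v":[76,70]},"lu":94,"mp":84,"o":52,"pw":84,"w":64}
After op 20 (replace /bw/il/zw 53): {"bw":{"il":{"g":45,"ieq":75,"jbw":68,"zw":53},"o":[54,0],"v":[76,70]},"lu":94,"mp":84,"o":52,"pw":84,"w":64}
After op 21 (add /bw/y 9): {"bw":{"il":{"g":45,"ieq":75,"jbw":68,"zw":53},"o":[54,0],"v":[76,70],"y":9},"lu":94,"mp":84,"o":52,"pw":84,"w":64}
After op 22 (remove /w): {"bw":{"il":{"g":45,"ieq":75,"jbw":68,"zw":53},"o":[54,0],"v":[76,70],"y":9},"lu":94,"mp":84,"o":52,"pw":84}
After op 23 (replace /bw/y 53): {"bw":{"il":{"g":45,"ieq":75,"jbw":68,"zw":53},"o":[54,0],"v":[76,70],"y":53},"lu":94,"mp":84,"o":52,"pw":84}
Value at /o: 52

Answer: 52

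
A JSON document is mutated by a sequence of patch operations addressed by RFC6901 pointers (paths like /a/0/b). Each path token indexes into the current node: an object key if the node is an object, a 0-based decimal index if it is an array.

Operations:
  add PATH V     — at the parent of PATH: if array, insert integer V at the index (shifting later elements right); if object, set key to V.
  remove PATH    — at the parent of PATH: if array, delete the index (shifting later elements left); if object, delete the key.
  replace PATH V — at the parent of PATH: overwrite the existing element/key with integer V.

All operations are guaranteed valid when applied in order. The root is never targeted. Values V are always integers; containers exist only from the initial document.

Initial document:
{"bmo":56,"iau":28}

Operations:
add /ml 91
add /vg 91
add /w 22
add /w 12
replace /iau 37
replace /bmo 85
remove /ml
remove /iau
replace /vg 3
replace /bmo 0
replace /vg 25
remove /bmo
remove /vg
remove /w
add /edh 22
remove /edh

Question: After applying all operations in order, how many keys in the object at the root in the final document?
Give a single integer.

Answer: 0

Derivation:
After op 1 (add /ml 91): {"bmo":56,"iau":28,"ml":91}
After op 2 (add /vg 91): {"bmo":56,"iau":28,"ml":91,"vg":91}
After op 3 (add /w 22): {"bmo":56,"iau":28,"ml":91,"vg":91,"w":22}
After op 4 (add /w 12): {"bmo":56,"iau":28,"ml":91,"vg":91,"w":12}
After op 5 (replace /iau 37): {"bmo":56,"iau":37,"ml":91,"vg":91,"w":12}
After op 6 (replace /bmo 85): {"bmo":85,"iau":37,"ml":91,"vg":91,"w":12}
After op 7 (remove /ml): {"bmo":85,"iau":37,"vg":91,"w":12}
After op 8 (remove /iau): {"bmo":85,"vg":91,"w":12}
After op 9 (replace /vg 3): {"bmo":85,"vg":3,"w":12}
After op 10 (replace /bmo 0): {"bmo":0,"vg":3,"w":12}
After op 11 (replace /vg 25): {"bmo":0,"vg":25,"w":12}
After op 12 (remove /bmo): {"vg":25,"w":12}
After op 13 (remove /vg): {"w":12}
After op 14 (remove /w): {}
After op 15 (add /edh 22): {"edh":22}
After op 16 (remove /edh): {}
Size at the root: 0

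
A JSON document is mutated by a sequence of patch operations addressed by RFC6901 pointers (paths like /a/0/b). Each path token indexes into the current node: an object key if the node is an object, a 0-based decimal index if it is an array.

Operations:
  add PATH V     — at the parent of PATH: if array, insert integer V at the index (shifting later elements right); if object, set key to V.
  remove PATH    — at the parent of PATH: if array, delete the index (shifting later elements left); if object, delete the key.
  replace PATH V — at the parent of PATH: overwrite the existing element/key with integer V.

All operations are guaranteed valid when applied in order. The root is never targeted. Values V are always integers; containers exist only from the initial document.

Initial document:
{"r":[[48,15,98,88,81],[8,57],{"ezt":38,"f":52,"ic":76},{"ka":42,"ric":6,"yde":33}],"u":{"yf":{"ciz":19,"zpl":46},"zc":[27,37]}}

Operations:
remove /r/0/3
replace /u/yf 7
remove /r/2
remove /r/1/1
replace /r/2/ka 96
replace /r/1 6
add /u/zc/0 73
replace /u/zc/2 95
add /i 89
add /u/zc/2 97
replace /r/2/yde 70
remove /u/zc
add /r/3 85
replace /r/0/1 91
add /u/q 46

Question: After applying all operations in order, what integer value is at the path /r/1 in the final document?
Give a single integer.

Answer: 6

Derivation:
After op 1 (remove /r/0/3): {"r":[[48,15,98,81],[8,57],{"ezt":38,"f":52,"ic":76},{"ka":42,"ric":6,"yde":33}],"u":{"yf":{"ciz":19,"zpl":46},"zc":[27,37]}}
After op 2 (replace /u/yf 7): {"r":[[48,15,98,81],[8,57],{"ezt":38,"f":52,"ic":76},{"ka":42,"ric":6,"yde":33}],"u":{"yf":7,"zc":[27,37]}}
After op 3 (remove /r/2): {"r":[[48,15,98,81],[8,57],{"ka":42,"ric":6,"yde":33}],"u":{"yf":7,"zc":[27,37]}}
After op 4 (remove /r/1/1): {"r":[[48,15,98,81],[8],{"ka":42,"ric":6,"yde":33}],"u":{"yf":7,"zc":[27,37]}}
After op 5 (replace /r/2/ka 96): {"r":[[48,15,98,81],[8],{"ka":96,"ric":6,"yde":33}],"u":{"yf":7,"zc":[27,37]}}
After op 6 (replace /r/1 6): {"r":[[48,15,98,81],6,{"ka":96,"ric":6,"yde":33}],"u":{"yf":7,"zc":[27,37]}}
After op 7 (add /u/zc/0 73): {"r":[[48,15,98,81],6,{"ka":96,"ric":6,"yde":33}],"u":{"yf":7,"zc":[73,27,37]}}
After op 8 (replace /u/zc/2 95): {"r":[[48,15,98,81],6,{"ka":96,"ric":6,"yde":33}],"u":{"yf":7,"zc":[73,27,95]}}
After op 9 (add /i 89): {"i":89,"r":[[48,15,98,81],6,{"ka":96,"ric":6,"yde":33}],"u":{"yf":7,"zc":[73,27,95]}}
After op 10 (add /u/zc/2 97): {"i":89,"r":[[48,15,98,81],6,{"ka":96,"ric":6,"yde":33}],"u":{"yf":7,"zc":[73,27,97,95]}}
After op 11 (replace /r/2/yde 70): {"i":89,"r":[[48,15,98,81],6,{"ka":96,"ric":6,"yde":70}],"u":{"yf":7,"zc":[73,27,97,95]}}
After op 12 (remove /u/zc): {"i":89,"r":[[48,15,98,81],6,{"ka":96,"ric":6,"yde":70}],"u":{"yf":7}}
After op 13 (add /r/3 85): {"i":89,"r":[[48,15,98,81],6,{"ka":96,"ric":6,"yde":70},85],"u":{"yf":7}}
After op 14 (replace /r/0/1 91): {"i":89,"r":[[48,91,98,81],6,{"ka":96,"ric":6,"yde":70},85],"u":{"yf":7}}
After op 15 (add /u/q 46): {"i":89,"r":[[48,91,98,81],6,{"ka":96,"ric":6,"yde":70},85],"u":{"q":46,"yf":7}}
Value at /r/1: 6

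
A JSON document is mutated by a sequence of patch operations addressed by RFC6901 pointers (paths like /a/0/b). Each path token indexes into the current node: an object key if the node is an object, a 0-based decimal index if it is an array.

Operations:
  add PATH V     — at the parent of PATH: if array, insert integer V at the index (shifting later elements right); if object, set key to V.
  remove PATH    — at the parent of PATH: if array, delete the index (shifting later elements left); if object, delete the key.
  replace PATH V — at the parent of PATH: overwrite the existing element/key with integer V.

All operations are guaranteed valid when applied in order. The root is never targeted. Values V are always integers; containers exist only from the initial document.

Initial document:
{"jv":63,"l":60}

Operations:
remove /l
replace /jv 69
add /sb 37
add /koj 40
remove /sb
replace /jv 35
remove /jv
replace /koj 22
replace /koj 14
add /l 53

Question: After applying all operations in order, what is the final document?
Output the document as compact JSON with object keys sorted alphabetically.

After op 1 (remove /l): {"jv":63}
After op 2 (replace /jv 69): {"jv":69}
After op 3 (add /sb 37): {"jv":69,"sb":37}
After op 4 (add /koj 40): {"jv":69,"koj":40,"sb":37}
After op 5 (remove /sb): {"jv":69,"koj":40}
After op 6 (replace /jv 35): {"jv":35,"koj":40}
After op 7 (remove /jv): {"koj":40}
After op 8 (replace /koj 22): {"koj":22}
After op 9 (replace /koj 14): {"koj":14}
After op 10 (add /l 53): {"koj":14,"l":53}

Answer: {"koj":14,"l":53}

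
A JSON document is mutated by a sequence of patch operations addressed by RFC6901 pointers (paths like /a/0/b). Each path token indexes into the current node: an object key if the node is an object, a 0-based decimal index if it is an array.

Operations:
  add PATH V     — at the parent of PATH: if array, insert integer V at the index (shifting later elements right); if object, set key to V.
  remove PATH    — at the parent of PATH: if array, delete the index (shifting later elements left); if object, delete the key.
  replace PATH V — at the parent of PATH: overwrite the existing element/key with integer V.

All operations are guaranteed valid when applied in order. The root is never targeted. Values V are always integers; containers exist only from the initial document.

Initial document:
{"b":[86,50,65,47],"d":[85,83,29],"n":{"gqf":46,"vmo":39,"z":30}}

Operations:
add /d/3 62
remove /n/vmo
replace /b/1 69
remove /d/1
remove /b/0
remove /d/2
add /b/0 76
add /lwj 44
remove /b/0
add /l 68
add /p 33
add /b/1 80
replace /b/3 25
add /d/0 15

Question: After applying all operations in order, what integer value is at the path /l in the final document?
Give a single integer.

Answer: 68

Derivation:
After op 1 (add /d/3 62): {"b":[86,50,65,47],"d":[85,83,29,62],"n":{"gqf":46,"vmo":39,"z":30}}
After op 2 (remove /n/vmo): {"b":[86,50,65,47],"d":[85,83,29,62],"n":{"gqf":46,"z":30}}
After op 3 (replace /b/1 69): {"b":[86,69,65,47],"d":[85,83,29,62],"n":{"gqf":46,"z":30}}
After op 4 (remove /d/1): {"b":[86,69,65,47],"d":[85,29,62],"n":{"gqf":46,"z":30}}
After op 5 (remove /b/0): {"b":[69,65,47],"d":[85,29,62],"n":{"gqf":46,"z":30}}
After op 6 (remove /d/2): {"b":[69,65,47],"d":[85,29],"n":{"gqf":46,"z":30}}
After op 7 (add /b/0 76): {"b":[76,69,65,47],"d":[85,29],"n":{"gqf":46,"z":30}}
After op 8 (add /lwj 44): {"b":[76,69,65,47],"d":[85,29],"lwj":44,"n":{"gqf":46,"z":30}}
After op 9 (remove /b/0): {"b":[69,65,47],"d":[85,29],"lwj":44,"n":{"gqf":46,"z":30}}
After op 10 (add /l 68): {"b":[69,65,47],"d":[85,29],"l":68,"lwj":44,"n":{"gqf":46,"z":30}}
After op 11 (add /p 33): {"b":[69,65,47],"d":[85,29],"l":68,"lwj":44,"n":{"gqf":46,"z":30},"p":33}
After op 12 (add /b/1 80): {"b":[69,80,65,47],"d":[85,29],"l":68,"lwj":44,"n":{"gqf":46,"z":30},"p":33}
After op 13 (replace /b/3 25): {"b":[69,80,65,25],"d":[85,29],"l":68,"lwj":44,"n":{"gqf":46,"z":30},"p":33}
After op 14 (add /d/0 15): {"b":[69,80,65,25],"d":[15,85,29],"l":68,"lwj":44,"n":{"gqf":46,"z":30},"p":33}
Value at /l: 68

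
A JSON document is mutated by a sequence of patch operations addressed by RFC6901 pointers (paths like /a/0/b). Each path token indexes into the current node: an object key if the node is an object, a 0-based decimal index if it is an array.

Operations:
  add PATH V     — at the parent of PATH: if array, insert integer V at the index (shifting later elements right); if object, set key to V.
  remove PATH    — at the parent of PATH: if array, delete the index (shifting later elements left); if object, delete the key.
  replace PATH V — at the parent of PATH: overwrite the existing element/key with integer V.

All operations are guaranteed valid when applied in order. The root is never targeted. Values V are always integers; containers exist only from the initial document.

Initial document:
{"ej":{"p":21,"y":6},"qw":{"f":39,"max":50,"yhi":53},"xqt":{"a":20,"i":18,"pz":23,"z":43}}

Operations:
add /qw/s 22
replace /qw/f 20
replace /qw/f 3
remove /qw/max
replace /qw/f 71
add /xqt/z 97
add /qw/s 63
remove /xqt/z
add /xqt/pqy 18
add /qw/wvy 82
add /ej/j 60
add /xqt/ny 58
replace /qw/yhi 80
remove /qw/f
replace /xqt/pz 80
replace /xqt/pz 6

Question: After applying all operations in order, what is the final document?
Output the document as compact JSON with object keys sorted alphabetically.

After op 1 (add /qw/s 22): {"ej":{"p":21,"y":6},"qw":{"f":39,"max":50,"s":22,"yhi":53},"xqt":{"a":20,"i":18,"pz":23,"z":43}}
After op 2 (replace /qw/f 20): {"ej":{"p":21,"y":6},"qw":{"f":20,"max":50,"s":22,"yhi":53},"xqt":{"a":20,"i":18,"pz":23,"z":43}}
After op 3 (replace /qw/f 3): {"ej":{"p":21,"y":6},"qw":{"f":3,"max":50,"s":22,"yhi":53},"xqt":{"a":20,"i":18,"pz":23,"z":43}}
After op 4 (remove /qw/max): {"ej":{"p":21,"y":6},"qw":{"f":3,"s":22,"yhi":53},"xqt":{"a":20,"i":18,"pz":23,"z":43}}
After op 5 (replace /qw/f 71): {"ej":{"p":21,"y":6},"qw":{"f":71,"s":22,"yhi":53},"xqt":{"a":20,"i":18,"pz":23,"z":43}}
After op 6 (add /xqt/z 97): {"ej":{"p":21,"y":6},"qw":{"f":71,"s":22,"yhi":53},"xqt":{"a":20,"i":18,"pz":23,"z":97}}
After op 7 (add /qw/s 63): {"ej":{"p":21,"y":6},"qw":{"f":71,"s":63,"yhi":53},"xqt":{"a":20,"i":18,"pz":23,"z":97}}
After op 8 (remove /xqt/z): {"ej":{"p":21,"y":6},"qw":{"f":71,"s":63,"yhi":53},"xqt":{"a":20,"i":18,"pz":23}}
After op 9 (add /xqt/pqy 18): {"ej":{"p":21,"y":6},"qw":{"f":71,"s":63,"yhi":53},"xqt":{"a":20,"i":18,"pqy":18,"pz":23}}
After op 10 (add /qw/wvy 82): {"ej":{"p":21,"y":6},"qw":{"f":71,"s":63,"wvy":82,"yhi":53},"xqt":{"a":20,"i":18,"pqy":18,"pz":23}}
After op 11 (add /ej/j 60): {"ej":{"j":60,"p":21,"y":6},"qw":{"f":71,"s":63,"wvy":82,"yhi":53},"xqt":{"a":20,"i":18,"pqy":18,"pz":23}}
After op 12 (add /xqt/ny 58): {"ej":{"j":60,"p":21,"y":6},"qw":{"f":71,"s":63,"wvy":82,"yhi":53},"xqt":{"a":20,"i":18,"ny":58,"pqy":18,"pz":23}}
After op 13 (replace /qw/yhi 80): {"ej":{"j":60,"p":21,"y":6},"qw":{"f":71,"s":63,"wvy":82,"yhi":80},"xqt":{"a":20,"i":18,"ny":58,"pqy":18,"pz":23}}
After op 14 (remove /qw/f): {"ej":{"j":60,"p":21,"y":6},"qw":{"s":63,"wvy":82,"yhi":80},"xqt":{"a":20,"i":18,"ny":58,"pqy":18,"pz":23}}
After op 15 (replace /xqt/pz 80): {"ej":{"j":60,"p":21,"y":6},"qw":{"s":63,"wvy":82,"yhi":80},"xqt":{"a":20,"i":18,"ny":58,"pqy":18,"pz":80}}
After op 16 (replace /xqt/pz 6): {"ej":{"j":60,"p":21,"y":6},"qw":{"s":63,"wvy":82,"yhi":80},"xqt":{"a":20,"i":18,"ny":58,"pqy":18,"pz":6}}

Answer: {"ej":{"j":60,"p":21,"y":6},"qw":{"s":63,"wvy":82,"yhi":80},"xqt":{"a":20,"i":18,"ny":58,"pqy":18,"pz":6}}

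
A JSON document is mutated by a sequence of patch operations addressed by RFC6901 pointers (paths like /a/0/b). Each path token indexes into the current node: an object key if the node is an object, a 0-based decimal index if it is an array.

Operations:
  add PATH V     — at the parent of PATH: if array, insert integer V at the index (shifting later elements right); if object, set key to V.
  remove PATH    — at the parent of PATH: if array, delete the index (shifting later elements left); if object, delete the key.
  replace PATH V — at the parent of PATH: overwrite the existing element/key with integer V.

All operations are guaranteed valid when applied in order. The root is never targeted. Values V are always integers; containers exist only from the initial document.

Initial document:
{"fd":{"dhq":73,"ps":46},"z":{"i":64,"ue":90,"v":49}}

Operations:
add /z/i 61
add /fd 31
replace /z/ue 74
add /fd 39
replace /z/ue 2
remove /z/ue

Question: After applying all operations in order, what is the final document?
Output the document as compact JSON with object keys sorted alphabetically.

After op 1 (add /z/i 61): {"fd":{"dhq":73,"ps":46},"z":{"i":61,"ue":90,"v":49}}
After op 2 (add /fd 31): {"fd":31,"z":{"i":61,"ue":90,"v":49}}
After op 3 (replace /z/ue 74): {"fd":31,"z":{"i":61,"ue":74,"v":49}}
After op 4 (add /fd 39): {"fd":39,"z":{"i":61,"ue":74,"v":49}}
After op 5 (replace /z/ue 2): {"fd":39,"z":{"i":61,"ue":2,"v":49}}
After op 6 (remove /z/ue): {"fd":39,"z":{"i":61,"v":49}}

Answer: {"fd":39,"z":{"i":61,"v":49}}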